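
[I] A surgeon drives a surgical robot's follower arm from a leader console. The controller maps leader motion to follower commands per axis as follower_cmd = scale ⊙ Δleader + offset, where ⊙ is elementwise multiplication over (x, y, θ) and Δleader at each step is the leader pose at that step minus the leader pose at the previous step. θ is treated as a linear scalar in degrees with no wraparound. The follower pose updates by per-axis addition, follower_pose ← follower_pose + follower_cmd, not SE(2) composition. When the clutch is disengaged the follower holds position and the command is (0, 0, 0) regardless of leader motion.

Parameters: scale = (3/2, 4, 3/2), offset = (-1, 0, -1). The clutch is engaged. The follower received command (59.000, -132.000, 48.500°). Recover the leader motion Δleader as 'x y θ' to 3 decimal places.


40.000 -33.000 33.000

axis x: (59.000 − -1) / (3/2) = 40.000
axis y: (-132.000 − 0) / (4) = -33.000
axis θ: (48.500 − -1) / (3/2) = 33.000


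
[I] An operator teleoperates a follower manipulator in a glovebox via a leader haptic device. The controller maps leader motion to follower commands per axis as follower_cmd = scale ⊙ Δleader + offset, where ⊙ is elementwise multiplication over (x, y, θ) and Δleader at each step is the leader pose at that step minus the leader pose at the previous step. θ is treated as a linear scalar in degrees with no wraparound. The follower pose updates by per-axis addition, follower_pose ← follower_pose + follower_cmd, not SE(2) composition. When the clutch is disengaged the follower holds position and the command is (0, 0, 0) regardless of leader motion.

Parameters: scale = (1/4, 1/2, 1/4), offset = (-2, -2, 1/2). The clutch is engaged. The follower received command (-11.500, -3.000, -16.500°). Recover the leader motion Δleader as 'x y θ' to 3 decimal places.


-38.000 -2.000 -68.000

axis x: (-11.500 − -2) / (1/4) = -38.000
axis y: (-3.000 − -2) / (1/2) = -2.000
axis θ: (-16.500 − 1/2) / (1/4) = -68.000


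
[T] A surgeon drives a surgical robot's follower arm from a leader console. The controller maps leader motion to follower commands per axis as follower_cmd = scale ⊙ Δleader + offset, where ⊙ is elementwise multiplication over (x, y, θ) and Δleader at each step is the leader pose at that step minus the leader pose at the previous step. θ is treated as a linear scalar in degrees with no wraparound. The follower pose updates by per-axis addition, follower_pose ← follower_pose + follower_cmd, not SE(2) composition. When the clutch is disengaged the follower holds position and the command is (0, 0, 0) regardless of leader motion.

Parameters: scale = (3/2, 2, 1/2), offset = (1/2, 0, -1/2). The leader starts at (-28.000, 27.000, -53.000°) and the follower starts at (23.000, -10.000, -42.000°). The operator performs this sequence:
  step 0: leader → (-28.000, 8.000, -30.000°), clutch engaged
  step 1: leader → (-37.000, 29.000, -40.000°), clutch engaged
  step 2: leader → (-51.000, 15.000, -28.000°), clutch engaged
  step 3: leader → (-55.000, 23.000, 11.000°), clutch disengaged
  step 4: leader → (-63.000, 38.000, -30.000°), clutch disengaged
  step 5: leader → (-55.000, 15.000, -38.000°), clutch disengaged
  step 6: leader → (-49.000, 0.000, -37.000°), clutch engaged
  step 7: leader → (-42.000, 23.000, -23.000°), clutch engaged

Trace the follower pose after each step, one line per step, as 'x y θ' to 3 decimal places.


step 0: Δleader=(0.000, -19.000, 23.000°), engaged; cmd=(0.500, -38.000, 11.000°) → follower=(23.500, -48.000, -31.000°)
step 1: Δleader=(-9.000, 21.000, -10.000°), engaged; cmd=(-13.000, 42.000, -5.500°) → follower=(10.500, -6.000, -36.500°)
step 2: Δleader=(-14.000, -14.000, 12.000°), engaged; cmd=(-20.500, -28.000, 5.500°) → follower=(-10.000, -34.000, -31.000°)
step 3: Δleader=(-4.000, 8.000, 39.000°), disengaged; cmd=(0,0,0) → follower holds at (-10.000, -34.000, -31.000°)
step 4: Δleader=(-8.000, 15.000, -41.000°), disengaged; cmd=(0,0,0) → follower holds at (-10.000, -34.000, -31.000°)
step 5: Δleader=(8.000, -23.000, -8.000°), disengaged; cmd=(0,0,0) → follower holds at (-10.000, -34.000, -31.000°)
step 6: Δleader=(6.000, -15.000, 1.000°), engaged; cmd=(9.500, -30.000, 0.000°) → follower=(-0.500, -64.000, -31.000°)
step 7: Δleader=(7.000, 23.000, 14.000°), engaged; cmd=(11.000, 46.000, 6.500°) → follower=(10.500, -18.000, -24.500°)

23.500 -48.000 -31.000
10.500 -6.000 -36.500
-10.000 -34.000 -31.000
-10.000 -34.000 -31.000
-10.000 -34.000 -31.000
-10.000 -34.000 -31.000
-0.500 -64.000 -31.000
10.500 -18.000 -24.500


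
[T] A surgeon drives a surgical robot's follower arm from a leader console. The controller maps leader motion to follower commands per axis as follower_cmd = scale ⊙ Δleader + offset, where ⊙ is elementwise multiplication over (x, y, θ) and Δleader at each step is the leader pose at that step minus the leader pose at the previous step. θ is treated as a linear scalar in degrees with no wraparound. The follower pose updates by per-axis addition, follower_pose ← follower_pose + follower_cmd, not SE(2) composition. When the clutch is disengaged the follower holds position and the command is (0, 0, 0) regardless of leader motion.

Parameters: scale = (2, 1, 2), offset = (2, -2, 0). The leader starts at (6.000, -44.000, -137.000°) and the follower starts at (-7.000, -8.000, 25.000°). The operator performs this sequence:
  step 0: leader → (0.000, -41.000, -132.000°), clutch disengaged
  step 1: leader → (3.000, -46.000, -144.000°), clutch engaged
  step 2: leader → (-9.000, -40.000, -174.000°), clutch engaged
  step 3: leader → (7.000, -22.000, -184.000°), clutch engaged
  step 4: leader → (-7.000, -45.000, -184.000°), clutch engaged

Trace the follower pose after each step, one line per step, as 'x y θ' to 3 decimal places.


step 0: Δleader=(-6.000, 3.000, 5.000°), disengaged; cmd=(0,0,0) → follower holds at (-7.000, -8.000, 25.000°)
step 1: Δleader=(3.000, -5.000, -12.000°), engaged; cmd=(8.000, -7.000, -24.000°) → follower=(1.000, -15.000, 1.000°)
step 2: Δleader=(-12.000, 6.000, -30.000°), engaged; cmd=(-22.000, 4.000, -60.000°) → follower=(-21.000, -11.000, -59.000°)
step 3: Δleader=(16.000, 18.000, -10.000°), engaged; cmd=(34.000, 16.000, -20.000°) → follower=(13.000, 5.000, -79.000°)
step 4: Δleader=(-14.000, -23.000, 0.000°), engaged; cmd=(-26.000, -25.000, 0.000°) → follower=(-13.000, -20.000, -79.000°)

-7.000 -8.000 25.000
1.000 -15.000 1.000
-21.000 -11.000 -59.000
13.000 5.000 -79.000
-13.000 -20.000 -79.000


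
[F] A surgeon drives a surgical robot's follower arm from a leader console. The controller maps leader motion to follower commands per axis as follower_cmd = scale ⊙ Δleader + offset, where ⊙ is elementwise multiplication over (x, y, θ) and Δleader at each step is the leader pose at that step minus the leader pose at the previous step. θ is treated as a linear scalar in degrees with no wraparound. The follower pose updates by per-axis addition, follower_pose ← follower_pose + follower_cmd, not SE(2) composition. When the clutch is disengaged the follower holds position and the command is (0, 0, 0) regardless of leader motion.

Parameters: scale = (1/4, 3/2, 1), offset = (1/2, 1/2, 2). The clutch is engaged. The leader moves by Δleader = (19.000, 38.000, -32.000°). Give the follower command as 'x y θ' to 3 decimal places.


5.250 57.500 -30.000

axis x: 1/4·19.000 + 1/2 = 5.250
axis y: 3/2·38.000 + 1/2 = 57.500
axis θ: 1·-32.000 + 2 = -30.000


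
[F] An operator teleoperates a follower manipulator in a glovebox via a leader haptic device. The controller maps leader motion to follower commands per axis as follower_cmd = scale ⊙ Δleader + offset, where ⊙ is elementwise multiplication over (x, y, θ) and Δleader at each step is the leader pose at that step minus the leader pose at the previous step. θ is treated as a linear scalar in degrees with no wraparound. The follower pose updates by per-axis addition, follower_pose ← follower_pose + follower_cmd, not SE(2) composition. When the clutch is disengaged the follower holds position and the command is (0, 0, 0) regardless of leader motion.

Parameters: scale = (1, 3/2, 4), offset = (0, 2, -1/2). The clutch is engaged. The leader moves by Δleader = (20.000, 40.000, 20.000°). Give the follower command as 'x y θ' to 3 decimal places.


axis x: 1·20.000 + 0 = 20.000
axis y: 3/2·40.000 + 2 = 62.000
axis θ: 4·20.000 + -1/2 = 79.500

20.000 62.000 79.500


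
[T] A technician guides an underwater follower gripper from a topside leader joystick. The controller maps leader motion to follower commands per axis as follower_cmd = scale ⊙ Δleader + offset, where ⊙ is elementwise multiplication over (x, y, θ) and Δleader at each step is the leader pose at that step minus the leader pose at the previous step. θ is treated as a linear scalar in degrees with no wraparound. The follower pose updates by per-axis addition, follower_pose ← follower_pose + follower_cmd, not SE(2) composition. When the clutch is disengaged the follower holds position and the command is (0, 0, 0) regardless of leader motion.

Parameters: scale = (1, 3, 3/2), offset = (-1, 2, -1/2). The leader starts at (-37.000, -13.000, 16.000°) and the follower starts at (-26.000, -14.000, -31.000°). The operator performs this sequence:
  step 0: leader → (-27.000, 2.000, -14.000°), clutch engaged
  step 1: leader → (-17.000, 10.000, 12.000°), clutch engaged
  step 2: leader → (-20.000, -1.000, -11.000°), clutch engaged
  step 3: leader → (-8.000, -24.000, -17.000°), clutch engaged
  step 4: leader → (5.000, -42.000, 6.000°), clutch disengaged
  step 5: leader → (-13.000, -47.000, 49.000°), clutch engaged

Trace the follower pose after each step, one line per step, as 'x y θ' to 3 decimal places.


-17.000 33.000 -76.500
-8.000 59.000 -38.000
-12.000 28.000 -73.000
-1.000 -39.000 -82.500
-1.000 -39.000 -82.500
-20.000 -52.000 -18.500

step 0: Δleader=(10.000, 15.000, -30.000°), engaged; cmd=(9.000, 47.000, -45.500°) → follower=(-17.000, 33.000, -76.500°)
step 1: Δleader=(10.000, 8.000, 26.000°), engaged; cmd=(9.000, 26.000, 38.500°) → follower=(-8.000, 59.000, -38.000°)
step 2: Δleader=(-3.000, -11.000, -23.000°), engaged; cmd=(-4.000, -31.000, -35.000°) → follower=(-12.000, 28.000, -73.000°)
step 3: Δleader=(12.000, -23.000, -6.000°), engaged; cmd=(11.000, -67.000, -9.500°) → follower=(-1.000, -39.000, -82.500°)
step 4: Δleader=(13.000, -18.000, 23.000°), disengaged; cmd=(0,0,0) → follower holds at (-1.000, -39.000, -82.500°)
step 5: Δleader=(-18.000, -5.000, 43.000°), engaged; cmd=(-19.000, -13.000, 64.000°) → follower=(-20.000, -52.000, -18.500°)


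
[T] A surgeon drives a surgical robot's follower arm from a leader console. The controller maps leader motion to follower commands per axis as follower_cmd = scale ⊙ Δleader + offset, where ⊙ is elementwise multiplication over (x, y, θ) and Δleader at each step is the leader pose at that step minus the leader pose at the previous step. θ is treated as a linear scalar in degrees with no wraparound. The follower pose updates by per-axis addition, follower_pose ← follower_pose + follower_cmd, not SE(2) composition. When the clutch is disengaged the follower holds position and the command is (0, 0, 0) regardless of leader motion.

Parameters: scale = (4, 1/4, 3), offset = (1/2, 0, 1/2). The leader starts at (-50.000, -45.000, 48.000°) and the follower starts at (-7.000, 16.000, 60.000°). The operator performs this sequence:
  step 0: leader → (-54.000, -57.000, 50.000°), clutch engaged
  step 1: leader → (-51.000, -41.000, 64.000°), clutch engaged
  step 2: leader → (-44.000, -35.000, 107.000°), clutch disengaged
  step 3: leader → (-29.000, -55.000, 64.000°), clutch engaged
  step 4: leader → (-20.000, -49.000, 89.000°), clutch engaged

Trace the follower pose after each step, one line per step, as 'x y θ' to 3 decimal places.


-22.500 13.000 66.500
-10.000 17.000 109.000
-10.000 17.000 109.000
50.500 12.000 -19.500
87.000 13.500 56.000

step 0: Δleader=(-4.000, -12.000, 2.000°), engaged; cmd=(-15.500, -3.000, 6.500°) → follower=(-22.500, 13.000, 66.500°)
step 1: Δleader=(3.000, 16.000, 14.000°), engaged; cmd=(12.500, 4.000, 42.500°) → follower=(-10.000, 17.000, 109.000°)
step 2: Δleader=(7.000, 6.000, 43.000°), disengaged; cmd=(0,0,0) → follower holds at (-10.000, 17.000, 109.000°)
step 3: Δleader=(15.000, -20.000, -43.000°), engaged; cmd=(60.500, -5.000, -128.500°) → follower=(50.500, 12.000, -19.500°)
step 4: Δleader=(9.000, 6.000, 25.000°), engaged; cmd=(36.500, 1.500, 75.500°) → follower=(87.000, 13.500, 56.000°)


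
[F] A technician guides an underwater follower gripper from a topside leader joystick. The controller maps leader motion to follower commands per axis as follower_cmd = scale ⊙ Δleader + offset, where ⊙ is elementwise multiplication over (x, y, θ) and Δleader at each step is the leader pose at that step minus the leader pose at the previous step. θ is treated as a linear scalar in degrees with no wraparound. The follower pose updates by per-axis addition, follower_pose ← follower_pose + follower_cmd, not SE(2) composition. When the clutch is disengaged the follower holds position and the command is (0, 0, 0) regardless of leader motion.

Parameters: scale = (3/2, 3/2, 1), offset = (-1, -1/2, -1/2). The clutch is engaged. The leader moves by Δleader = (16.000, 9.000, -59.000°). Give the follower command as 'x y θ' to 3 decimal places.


23.000 13.000 -59.500

axis x: 3/2·16.000 + -1 = 23.000
axis y: 3/2·9.000 + -1/2 = 13.000
axis θ: 1·-59.000 + -1/2 = -59.500


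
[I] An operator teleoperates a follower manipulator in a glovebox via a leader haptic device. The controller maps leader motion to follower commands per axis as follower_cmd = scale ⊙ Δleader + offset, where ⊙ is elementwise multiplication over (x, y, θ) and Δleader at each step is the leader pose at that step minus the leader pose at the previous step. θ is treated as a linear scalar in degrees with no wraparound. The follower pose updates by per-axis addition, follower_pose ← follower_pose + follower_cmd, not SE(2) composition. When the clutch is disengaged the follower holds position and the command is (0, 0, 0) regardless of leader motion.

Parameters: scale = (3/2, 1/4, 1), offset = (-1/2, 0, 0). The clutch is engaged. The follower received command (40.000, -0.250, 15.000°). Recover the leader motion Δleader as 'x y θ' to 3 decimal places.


27.000 -1.000 15.000

axis x: (40.000 − -1/2) / (3/2) = 27.000
axis y: (-0.250 − 0) / (1/4) = -1.000
axis θ: (15.000 − 0) / (1) = 15.000


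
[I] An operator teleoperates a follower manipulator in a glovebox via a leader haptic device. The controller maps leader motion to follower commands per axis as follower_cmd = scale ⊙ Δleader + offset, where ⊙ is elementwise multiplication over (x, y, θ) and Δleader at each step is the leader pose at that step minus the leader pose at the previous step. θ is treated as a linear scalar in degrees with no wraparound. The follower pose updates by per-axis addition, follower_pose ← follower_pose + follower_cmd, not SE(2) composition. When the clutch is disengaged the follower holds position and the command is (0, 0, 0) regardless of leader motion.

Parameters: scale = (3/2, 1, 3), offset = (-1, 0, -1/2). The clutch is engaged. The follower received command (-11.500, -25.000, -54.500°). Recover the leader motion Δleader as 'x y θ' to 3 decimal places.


axis x: (-11.500 − -1) / (3/2) = -7.000
axis y: (-25.000 − 0) / (1) = -25.000
axis θ: (-54.500 − -1/2) / (3) = -18.000

-7.000 -25.000 -18.000


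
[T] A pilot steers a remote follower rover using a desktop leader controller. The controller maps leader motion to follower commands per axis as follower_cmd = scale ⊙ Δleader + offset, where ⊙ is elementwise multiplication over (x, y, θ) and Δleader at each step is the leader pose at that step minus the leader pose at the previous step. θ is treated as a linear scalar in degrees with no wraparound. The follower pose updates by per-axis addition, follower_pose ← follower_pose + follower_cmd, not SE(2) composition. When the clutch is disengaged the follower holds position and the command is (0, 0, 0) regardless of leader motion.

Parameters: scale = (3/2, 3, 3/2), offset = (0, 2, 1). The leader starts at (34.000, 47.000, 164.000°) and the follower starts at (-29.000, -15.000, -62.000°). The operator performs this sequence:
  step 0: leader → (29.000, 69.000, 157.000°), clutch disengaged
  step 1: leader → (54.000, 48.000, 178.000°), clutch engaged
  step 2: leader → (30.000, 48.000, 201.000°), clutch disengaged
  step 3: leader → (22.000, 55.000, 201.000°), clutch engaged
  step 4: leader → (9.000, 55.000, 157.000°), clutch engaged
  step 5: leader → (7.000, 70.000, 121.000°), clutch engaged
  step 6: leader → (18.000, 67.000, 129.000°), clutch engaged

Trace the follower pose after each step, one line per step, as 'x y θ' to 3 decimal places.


-29.000 -15.000 -62.000
8.500 -76.000 -29.500
8.500 -76.000 -29.500
-3.500 -53.000 -28.500
-23.000 -51.000 -93.500
-26.000 -4.000 -146.500
-9.500 -11.000 -133.500

step 0: Δleader=(-5.000, 22.000, -7.000°), disengaged; cmd=(0,0,0) → follower holds at (-29.000, -15.000, -62.000°)
step 1: Δleader=(25.000, -21.000, 21.000°), engaged; cmd=(37.500, -61.000, 32.500°) → follower=(8.500, -76.000, -29.500°)
step 2: Δleader=(-24.000, 0.000, 23.000°), disengaged; cmd=(0,0,0) → follower holds at (8.500, -76.000, -29.500°)
step 3: Δleader=(-8.000, 7.000, 0.000°), engaged; cmd=(-12.000, 23.000, 1.000°) → follower=(-3.500, -53.000, -28.500°)
step 4: Δleader=(-13.000, 0.000, -44.000°), engaged; cmd=(-19.500, 2.000, -65.000°) → follower=(-23.000, -51.000, -93.500°)
step 5: Δleader=(-2.000, 15.000, -36.000°), engaged; cmd=(-3.000, 47.000, -53.000°) → follower=(-26.000, -4.000, -146.500°)
step 6: Δleader=(11.000, -3.000, 8.000°), engaged; cmd=(16.500, -7.000, 13.000°) → follower=(-9.500, -11.000, -133.500°)


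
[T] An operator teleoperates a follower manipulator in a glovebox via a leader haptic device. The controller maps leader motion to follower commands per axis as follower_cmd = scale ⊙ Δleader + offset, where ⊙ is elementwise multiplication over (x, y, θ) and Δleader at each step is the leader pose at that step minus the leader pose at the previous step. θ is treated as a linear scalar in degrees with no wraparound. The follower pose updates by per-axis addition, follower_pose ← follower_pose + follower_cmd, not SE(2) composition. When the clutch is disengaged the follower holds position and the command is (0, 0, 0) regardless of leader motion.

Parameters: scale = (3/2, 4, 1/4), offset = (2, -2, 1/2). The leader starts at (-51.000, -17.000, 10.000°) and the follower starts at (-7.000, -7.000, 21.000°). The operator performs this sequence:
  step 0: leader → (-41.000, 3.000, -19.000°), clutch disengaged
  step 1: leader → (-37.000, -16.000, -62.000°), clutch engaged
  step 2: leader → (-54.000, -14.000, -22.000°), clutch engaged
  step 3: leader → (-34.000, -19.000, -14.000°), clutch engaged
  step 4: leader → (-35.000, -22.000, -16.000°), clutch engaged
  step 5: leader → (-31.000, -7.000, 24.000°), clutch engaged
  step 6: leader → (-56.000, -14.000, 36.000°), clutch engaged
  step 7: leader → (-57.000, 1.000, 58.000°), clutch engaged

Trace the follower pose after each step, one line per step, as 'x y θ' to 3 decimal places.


-7.000 -7.000 21.000
1.000 -85.000 10.750
-22.500 -79.000 21.250
9.500 -101.000 23.750
10.000 -115.000 23.750
18.000 -57.000 34.250
-17.500 -87.000 37.750
-17.000 -29.000 43.750

step 0: Δleader=(10.000, 20.000, -29.000°), disengaged; cmd=(0,0,0) → follower holds at (-7.000, -7.000, 21.000°)
step 1: Δleader=(4.000, -19.000, -43.000°), engaged; cmd=(8.000, -78.000, -10.250°) → follower=(1.000, -85.000, 10.750°)
step 2: Δleader=(-17.000, 2.000, 40.000°), engaged; cmd=(-23.500, 6.000, 10.500°) → follower=(-22.500, -79.000, 21.250°)
step 3: Δleader=(20.000, -5.000, 8.000°), engaged; cmd=(32.000, -22.000, 2.500°) → follower=(9.500, -101.000, 23.750°)
step 4: Δleader=(-1.000, -3.000, -2.000°), engaged; cmd=(0.500, -14.000, 0.000°) → follower=(10.000, -115.000, 23.750°)
step 5: Δleader=(4.000, 15.000, 40.000°), engaged; cmd=(8.000, 58.000, 10.500°) → follower=(18.000, -57.000, 34.250°)
step 6: Δleader=(-25.000, -7.000, 12.000°), engaged; cmd=(-35.500, -30.000, 3.500°) → follower=(-17.500, -87.000, 37.750°)
step 7: Δleader=(-1.000, 15.000, 22.000°), engaged; cmd=(0.500, 58.000, 6.000°) → follower=(-17.000, -29.000, 43.750°)


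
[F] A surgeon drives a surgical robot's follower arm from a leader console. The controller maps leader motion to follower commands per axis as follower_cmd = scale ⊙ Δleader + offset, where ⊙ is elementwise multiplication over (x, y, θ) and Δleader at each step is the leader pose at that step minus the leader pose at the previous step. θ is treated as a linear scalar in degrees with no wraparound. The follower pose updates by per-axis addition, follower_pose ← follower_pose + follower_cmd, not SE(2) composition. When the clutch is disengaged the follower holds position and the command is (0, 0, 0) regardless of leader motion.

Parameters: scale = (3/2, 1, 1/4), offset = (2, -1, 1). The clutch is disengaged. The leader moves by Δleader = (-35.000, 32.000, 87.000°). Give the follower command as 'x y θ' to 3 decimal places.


0.000 0.000 0.000

clutch disengaged → follower holds; cmd = (0, 0, 0)


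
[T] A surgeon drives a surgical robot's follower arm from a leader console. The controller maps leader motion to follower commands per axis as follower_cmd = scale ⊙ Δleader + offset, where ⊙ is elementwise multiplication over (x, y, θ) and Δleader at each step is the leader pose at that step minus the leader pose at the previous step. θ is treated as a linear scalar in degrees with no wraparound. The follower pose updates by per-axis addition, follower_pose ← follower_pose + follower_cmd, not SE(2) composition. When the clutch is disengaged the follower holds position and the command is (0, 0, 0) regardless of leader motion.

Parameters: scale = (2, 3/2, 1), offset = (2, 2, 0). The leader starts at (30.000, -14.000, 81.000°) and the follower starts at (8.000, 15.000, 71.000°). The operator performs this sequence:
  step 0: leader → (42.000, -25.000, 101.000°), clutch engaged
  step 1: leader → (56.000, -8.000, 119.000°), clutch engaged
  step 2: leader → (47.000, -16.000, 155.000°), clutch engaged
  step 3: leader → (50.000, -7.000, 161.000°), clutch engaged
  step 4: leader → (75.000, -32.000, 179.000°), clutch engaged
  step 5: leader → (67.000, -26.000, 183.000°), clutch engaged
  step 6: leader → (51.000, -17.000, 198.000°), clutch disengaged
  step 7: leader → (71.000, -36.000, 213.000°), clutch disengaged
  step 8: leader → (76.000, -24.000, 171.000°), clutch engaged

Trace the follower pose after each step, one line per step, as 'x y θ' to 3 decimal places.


34.000 0.500 91.000
64.000 28.000 109.000
48.000 18.000 145.000
56.000 33.500 151.000
108.000 -2.000 169.000
94.000 9.000 173.000
94.000 9.000 173.000
94.000 9.000 173.000
106.000 29.000 131.000

step 0: Δleader=(12.000, -11.000, 20.000°), engaged; cmd=(26.000, -14.500, 20.000°) → follower=(34.000, 0.500, 91.000°)
step 1: Δleader=(14.000, 17.000, 18.000°), engaged; cmd=(30.000, 27.500, 18.000°) → follower=(64.000, 28.000, 109.000°)
step 2: Δleader=(-9.000, -8.000, 36.000°), engaged; cmd=(-16.000, -10.000, 36.000°) → follower=(48.000, 18.000, 145.000°)
step 3: Δleader=(3.000, 9.000, 6.000°), engaged; cmd=(8.000, 15.500, 6.000°) → follower=(56.000, 33.500, 151.000°)
step 4: Δleader=(25.000, -25.000, 18.000°), engaged; cmd=(52.000, -35.500, 18.000°) → follower=(108.000, -2.000, 169.000°)
step 5: Δleader=(-8.000, 6.000, 4.000°), engaged; cmd=(-14.000, 11.000, 4.000°) → follower=(94.000, 9.000, 173.000°)
step 6: Δleader=(-16.000, 9.000, 15.000°), disengaged; cmd=(0,0,0) → follower holds at (94.000, 9.000, 173.000°)
step 7: Δleader=(20.000, -19.000, 15.000°), disengaged; cmd=(0,0,0) → follower holds at (94.000, 9.000, 173.000°)
step 8: Δleader=(5.000, 12.000, -42.000°), engaged; cmd=(12.000, 20.000, -42.000°) → follower=(106.000, 29.000, 131.000°)


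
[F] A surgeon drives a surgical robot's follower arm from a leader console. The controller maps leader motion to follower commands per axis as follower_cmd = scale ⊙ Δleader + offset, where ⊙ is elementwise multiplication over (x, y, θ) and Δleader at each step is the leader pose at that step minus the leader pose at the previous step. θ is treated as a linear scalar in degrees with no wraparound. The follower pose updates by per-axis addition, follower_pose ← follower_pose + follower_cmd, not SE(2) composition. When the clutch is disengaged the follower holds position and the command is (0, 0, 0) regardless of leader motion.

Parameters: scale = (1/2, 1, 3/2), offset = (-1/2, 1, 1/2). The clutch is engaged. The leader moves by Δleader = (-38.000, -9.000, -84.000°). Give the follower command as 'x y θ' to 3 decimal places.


axis x: 1/2·-38.000 + -1/2 = -19.500
axis y: 1·-9.000 + 1 = -8.000
axis θ: 3/2·-84.000 + 1/2 = -125.500

-19.500 -8.000 -125.500


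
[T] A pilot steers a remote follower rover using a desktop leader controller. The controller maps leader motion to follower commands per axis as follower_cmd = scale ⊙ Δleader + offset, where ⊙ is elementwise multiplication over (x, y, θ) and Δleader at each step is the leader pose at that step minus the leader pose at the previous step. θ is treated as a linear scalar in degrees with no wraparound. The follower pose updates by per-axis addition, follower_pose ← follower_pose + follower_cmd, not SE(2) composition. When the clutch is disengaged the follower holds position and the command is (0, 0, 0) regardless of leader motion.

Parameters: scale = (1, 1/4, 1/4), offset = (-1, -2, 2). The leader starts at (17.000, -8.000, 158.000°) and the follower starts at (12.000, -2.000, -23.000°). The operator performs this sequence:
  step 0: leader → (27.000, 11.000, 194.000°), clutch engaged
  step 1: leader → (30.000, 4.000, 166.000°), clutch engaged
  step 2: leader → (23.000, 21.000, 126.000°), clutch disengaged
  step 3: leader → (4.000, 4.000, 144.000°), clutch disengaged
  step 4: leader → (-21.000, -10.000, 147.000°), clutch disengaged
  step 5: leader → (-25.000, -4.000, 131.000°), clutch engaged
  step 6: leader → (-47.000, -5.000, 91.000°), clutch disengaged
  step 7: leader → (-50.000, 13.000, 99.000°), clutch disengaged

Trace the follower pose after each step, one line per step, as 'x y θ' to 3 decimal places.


step 0: Δleader=(10.000, 19.000, 36.000°), engaged; cmd=(9.000, 2.750, 11.000°) → follower=(21.000, 0.750, -12.000°)
step 1: Δleader=(3.000, -7.000, -28.000°), engaged; cmd=(2.000, -3.750, -5.000°) → follower=(23.000, -3.000, -17.000°)
step 2: Δleader=(-7.000, 17.000, -40.000°), disengaged; cmd=(0,0,0) → follower holds at (23.000, -3.000, -17.000°)
step 3: Δleader=(-19.000, -17.000, 18.000°), disengaged; cmd=(0,0,0) → follower holds at (23.000, -3.000, -17.000°)
step 4: Δleader=(-25.000, -14.000, 3.000°), disengaged; cmd=(0,0,0) → follower holds at (23.000, -3.000, -17.000°)
step 5: Δleader=(-4.000, 6.000, -16.000°), engaged; cmd=(-5.000, -0.500, -2.000°) → follower=(18.000, -3.500, -19.000°)
step 6: Δleader=(-22.000, -1.000, -40.000°), disengaged; cmd=(0,0,0) → follower holds at (18.000, -3.500, -19.000°)
step 7: Δleader=(-3.000, 18.000, 8.000°), disengaged; cmd=(0,0,0) → follower holds at (18.000, -3.500, -19.000°)

21.000 0.750 -12.000
23.000 -3.000 -17.000
23.000 -3.000 -17.000
23.000 -3.000 -17.000
23.000 -3.000 -17.000
18.000 -3.500 -19.000
18.000 -3.500 -19.000
18.000 -3.500 -19.000


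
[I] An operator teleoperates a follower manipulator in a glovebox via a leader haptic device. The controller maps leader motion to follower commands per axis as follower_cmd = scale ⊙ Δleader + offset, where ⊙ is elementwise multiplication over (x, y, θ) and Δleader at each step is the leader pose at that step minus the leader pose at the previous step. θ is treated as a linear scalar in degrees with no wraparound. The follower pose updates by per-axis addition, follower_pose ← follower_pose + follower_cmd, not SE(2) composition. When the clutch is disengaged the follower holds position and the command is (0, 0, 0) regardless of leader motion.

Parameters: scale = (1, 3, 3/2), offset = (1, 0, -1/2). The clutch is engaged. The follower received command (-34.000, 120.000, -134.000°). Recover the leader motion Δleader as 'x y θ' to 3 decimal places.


axis x: (-34.000 − 1) / (1) = -35.000
axis y: (120.000 − 0) / (3) = 40.000
axis θ: (-134.000 − -1/2) / (3/2) = -89.000

-35.000 40.000 -89.000


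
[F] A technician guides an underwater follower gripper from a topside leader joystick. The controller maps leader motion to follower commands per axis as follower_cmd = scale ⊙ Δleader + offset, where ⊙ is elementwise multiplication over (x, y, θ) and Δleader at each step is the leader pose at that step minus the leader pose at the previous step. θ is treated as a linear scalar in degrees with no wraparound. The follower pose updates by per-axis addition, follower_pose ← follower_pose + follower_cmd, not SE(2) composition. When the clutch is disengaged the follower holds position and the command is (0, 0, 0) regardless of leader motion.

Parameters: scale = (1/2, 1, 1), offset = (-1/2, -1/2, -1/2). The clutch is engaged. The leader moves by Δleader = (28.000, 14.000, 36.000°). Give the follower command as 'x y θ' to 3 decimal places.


axis x: 1/2·28.000 + -1/2 = 13.500
axis y: 1·14.000 + -1/2 = 13.500
axis θ: 1·36.000 + -1/2 = 35.500

13.500 13.500 35.500


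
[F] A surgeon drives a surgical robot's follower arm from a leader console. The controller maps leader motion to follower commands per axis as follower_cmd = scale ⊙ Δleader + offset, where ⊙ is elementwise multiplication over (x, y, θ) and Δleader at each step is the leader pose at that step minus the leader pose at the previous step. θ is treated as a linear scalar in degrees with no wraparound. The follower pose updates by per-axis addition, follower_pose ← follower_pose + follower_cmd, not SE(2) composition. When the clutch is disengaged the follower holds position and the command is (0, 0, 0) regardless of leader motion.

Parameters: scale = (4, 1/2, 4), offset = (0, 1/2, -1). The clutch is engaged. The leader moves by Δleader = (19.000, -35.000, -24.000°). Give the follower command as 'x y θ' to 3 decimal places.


axis x: 4·19.000 + 0 = 76.000
axis y: 1/2·-35.000 + 1/2 = -17.000
axis θ: 4·-24.000 + -1 = -97.000

76.000 -17.000 -97.000


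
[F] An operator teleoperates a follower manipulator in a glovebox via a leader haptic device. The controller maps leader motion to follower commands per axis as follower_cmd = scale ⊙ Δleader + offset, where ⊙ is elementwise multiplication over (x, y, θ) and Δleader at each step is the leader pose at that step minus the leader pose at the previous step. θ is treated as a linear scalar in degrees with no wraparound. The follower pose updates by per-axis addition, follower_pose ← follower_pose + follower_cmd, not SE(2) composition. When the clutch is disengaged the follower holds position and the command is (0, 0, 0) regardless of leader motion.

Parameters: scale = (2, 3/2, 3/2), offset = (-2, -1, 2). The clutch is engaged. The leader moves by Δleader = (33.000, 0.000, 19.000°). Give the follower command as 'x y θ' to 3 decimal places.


64.000 -1.000 30.500

axis x: 2·33.000 + -2 = 64.000
axis y: 3/2·0.000 + -1 = -1.000
axis θ: 3/2·19.000 + 2 = 30.500


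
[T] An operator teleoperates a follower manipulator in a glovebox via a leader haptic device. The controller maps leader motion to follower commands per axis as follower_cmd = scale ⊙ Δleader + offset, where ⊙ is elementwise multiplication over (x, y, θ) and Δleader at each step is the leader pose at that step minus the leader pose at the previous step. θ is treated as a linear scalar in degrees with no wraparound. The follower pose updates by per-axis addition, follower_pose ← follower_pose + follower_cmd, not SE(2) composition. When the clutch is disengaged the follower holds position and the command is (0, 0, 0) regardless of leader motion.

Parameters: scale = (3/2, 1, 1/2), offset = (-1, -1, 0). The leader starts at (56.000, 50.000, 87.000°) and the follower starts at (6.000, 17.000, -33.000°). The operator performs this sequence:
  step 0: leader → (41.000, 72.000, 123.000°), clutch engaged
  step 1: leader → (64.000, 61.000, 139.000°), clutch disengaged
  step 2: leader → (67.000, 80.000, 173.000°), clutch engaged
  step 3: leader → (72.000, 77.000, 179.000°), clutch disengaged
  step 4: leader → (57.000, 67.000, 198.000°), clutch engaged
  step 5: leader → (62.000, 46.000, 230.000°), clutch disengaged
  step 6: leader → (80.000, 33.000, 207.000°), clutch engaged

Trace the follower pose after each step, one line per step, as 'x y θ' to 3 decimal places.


step 0: Δleader=(-15.000, 22.000, 36.000°), engaged; cmd=(-23.500, 21.000, 18.000°) → follower=(-17.500, 38.000, -15.000°)
step 1: Δleader=(23.000, -11.000, 16.000°), disengaged; cmd=(0,0,0) → follower holds at (-17.500, 38.000, -15.000°)
step 2: Δleader=(3.000, 19.000, 34.000°), engaged; cmd=(3.500, 18.000, 17.000°) → follower=(-14.000, 56.000, 2.000°)
step 3: Δleader=(5.000, -3.000, 6.000°), disengaged; cmd=(0,0,0) → follower holds at (-14.000, 56.000, 2.000°)
step 4: Δleader=(-15.000, -10.000, 19.000°), engaged; cmd=(-23.500, -11.000, 9.500°) → follower=(-37.500, 45.000, 11.500°)
step 5: Δleader=(5.000, -21.000, 32.000°), disengaged; cmd=(0,0,0) → follower holds at (-37.500, 45.000, 11.500°)
step 6: Δleader=(18.000, -13.000, -23.000°), engaged; cmd=(26.000, -14.000, -11.500°) → follower=(-11.500, 31.000, 0.000°)

-17.500 38.000 -15.000
-17.500 38.000 -15.000
-14.000 56.000 2.000
-14.000 56.000 2.000
-37.500 45.000 11.500
-37.500 45.000 11.500
-11.500 31.000 0.000


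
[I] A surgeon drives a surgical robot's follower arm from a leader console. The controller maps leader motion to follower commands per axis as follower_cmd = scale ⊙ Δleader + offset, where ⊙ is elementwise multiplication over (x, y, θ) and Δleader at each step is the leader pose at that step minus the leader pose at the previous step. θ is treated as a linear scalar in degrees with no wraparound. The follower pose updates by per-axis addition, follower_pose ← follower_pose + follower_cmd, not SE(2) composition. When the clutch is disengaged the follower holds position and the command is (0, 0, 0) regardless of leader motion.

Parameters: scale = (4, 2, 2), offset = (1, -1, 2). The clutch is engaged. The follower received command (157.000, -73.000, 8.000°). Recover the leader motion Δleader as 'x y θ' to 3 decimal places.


axis x: (157.000 − 1) / (4) = 39.000
axis y: (-73.000 − -1) / (2) = -36.000
axis θ: (8.000 − 2) / (2) = 3.000

39.000 -36.000 3.000


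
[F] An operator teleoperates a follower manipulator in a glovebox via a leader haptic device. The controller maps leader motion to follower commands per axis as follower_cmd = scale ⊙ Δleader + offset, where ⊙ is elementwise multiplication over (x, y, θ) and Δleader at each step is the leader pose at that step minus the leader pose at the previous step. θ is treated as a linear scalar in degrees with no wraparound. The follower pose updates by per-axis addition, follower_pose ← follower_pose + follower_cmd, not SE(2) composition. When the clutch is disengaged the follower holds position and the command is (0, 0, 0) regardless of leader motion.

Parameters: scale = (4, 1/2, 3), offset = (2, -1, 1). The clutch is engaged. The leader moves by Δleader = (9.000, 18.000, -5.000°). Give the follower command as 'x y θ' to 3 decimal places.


axis x: 4·9.000 + 2 = 38.000
axis y: 1/2·18.000 + -1 = 8.000
axis θ: 3·-5.000 + 1 = -14.000

38.000 8.000 -14.000


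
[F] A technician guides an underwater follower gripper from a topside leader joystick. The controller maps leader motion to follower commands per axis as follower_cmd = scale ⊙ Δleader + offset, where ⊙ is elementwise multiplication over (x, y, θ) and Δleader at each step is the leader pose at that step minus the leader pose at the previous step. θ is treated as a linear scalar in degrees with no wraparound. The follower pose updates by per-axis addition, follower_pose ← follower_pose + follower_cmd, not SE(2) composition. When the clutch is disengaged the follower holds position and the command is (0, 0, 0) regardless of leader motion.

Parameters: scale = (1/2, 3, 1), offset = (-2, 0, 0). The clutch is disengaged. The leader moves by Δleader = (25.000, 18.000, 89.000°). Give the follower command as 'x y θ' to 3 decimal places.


clutch disengaged → follower holds; cmd = (0, 0, 0)

0.000 0.000 0.000


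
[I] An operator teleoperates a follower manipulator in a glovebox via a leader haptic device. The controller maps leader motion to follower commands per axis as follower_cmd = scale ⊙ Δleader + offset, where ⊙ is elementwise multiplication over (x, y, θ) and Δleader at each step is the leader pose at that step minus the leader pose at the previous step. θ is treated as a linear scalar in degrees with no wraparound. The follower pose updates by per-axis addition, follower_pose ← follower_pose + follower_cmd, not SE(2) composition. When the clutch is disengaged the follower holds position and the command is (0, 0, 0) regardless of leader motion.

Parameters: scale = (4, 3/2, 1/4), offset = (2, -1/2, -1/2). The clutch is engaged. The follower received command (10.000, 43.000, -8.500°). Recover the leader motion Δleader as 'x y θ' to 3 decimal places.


axis x: (10.000 − 2) / (4) = 2.000
axis y: (43.000 − -1/2) / (3/2) = 29.000
axis θ: (-8.500 − -1/2) / (1/4) = -32.000

2.000 29.000 -32.000


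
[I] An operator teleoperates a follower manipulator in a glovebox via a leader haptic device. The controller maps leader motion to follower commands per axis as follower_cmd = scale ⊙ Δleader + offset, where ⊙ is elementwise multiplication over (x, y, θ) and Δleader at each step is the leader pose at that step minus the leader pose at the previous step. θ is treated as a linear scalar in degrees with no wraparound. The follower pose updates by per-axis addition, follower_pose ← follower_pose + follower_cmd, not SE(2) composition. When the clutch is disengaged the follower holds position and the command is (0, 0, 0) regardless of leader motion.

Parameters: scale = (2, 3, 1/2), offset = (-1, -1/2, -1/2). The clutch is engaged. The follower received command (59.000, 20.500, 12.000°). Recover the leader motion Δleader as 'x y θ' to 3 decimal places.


30.000 7.000 25.000

axis x: (59.000 − -1) / (2) = 30.000
axis y: (20.500 − -1/2) / (3) = 7.000
axis θ: (12.000 − -1/2) / (1/2) = 25.000


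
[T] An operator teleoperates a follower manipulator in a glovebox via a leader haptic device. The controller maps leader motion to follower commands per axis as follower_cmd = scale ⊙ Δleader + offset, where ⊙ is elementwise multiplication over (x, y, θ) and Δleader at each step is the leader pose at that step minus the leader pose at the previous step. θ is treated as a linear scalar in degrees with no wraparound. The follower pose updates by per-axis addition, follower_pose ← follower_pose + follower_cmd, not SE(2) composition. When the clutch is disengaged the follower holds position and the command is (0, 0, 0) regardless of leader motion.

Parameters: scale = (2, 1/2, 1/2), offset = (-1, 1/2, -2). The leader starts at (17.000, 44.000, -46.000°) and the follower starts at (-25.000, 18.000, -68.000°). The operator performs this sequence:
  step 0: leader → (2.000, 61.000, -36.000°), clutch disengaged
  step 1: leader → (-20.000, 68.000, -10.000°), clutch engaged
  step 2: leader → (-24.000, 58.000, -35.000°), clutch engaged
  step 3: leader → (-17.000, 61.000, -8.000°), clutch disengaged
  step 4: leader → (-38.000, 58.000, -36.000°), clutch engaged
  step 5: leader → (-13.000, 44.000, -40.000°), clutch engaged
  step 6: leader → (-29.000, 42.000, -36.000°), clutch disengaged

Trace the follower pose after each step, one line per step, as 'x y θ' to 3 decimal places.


-25.000 18.000 -68.000
-70.000 22.000 -57.000
-79.000 17.500 -71.500
-79.000 17.500 -71.500
-122.000 16.500 -87.500
-73.000 10.000 -91.500
-73.000 10.000 -91.500

step 0: Δleader=(-15.000, 17.000, 10.000°), disengaged; cmd=(0,0,0) → follower holds at (-25.000, 18.000, -68.000°)
step 1: Δleader=(-22.000, 7.000, 26.000°), engaged; cmd=(-45.000, 4.000, 11.000°) → follower=(-70.000, 22.000, -57.000°)
step 2: Δleader=(-4.000, -10.000, -25.000°), engaged; cmd=(-9.000, -4.500, -14.500°) → follower=(-79.000, 17.500, -71.500°)
step 3: Δleader=(7.000, 3.000, 27.000°), disengaged; cmd=(0,0,0) → follower holds at (-79.000, 17.500, -71.500°)
step 4: Δleader=(-21.000, -3.000, -28.000°), engaged; cmd=(-43.000, -1.000, -16.000°) → follower=(-122.000, 16.500, -87.500°)
step 5: Δleader=(25.000, -14.000, -4.000°), engaged; cmd=(49.000, -6.500, -4.000°) → follower=(-73.000, 10.000, -91.500°)
step 6: Δleader=(-16.000, -2.000, 4.000°), disengaged; cmd=(0,0,0) → follower holds at (-73.000, 10.000, -91.500°)
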